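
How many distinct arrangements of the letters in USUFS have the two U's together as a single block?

Treat the 2 copies of U as a single block. The multiset to arrange is then {UU, F, S, S}, 4 items in all.
That gives (4)!/(2!) = 12 arrangements.

12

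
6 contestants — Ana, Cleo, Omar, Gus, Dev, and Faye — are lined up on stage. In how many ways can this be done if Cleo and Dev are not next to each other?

480

There are 6! = 720 arrangements in all. If Cleo and Dev are adjacent, merging them into one block gives 2·(5)! = 240 arrangements.
So 720 − 240 = 480 arrangements keep them apart.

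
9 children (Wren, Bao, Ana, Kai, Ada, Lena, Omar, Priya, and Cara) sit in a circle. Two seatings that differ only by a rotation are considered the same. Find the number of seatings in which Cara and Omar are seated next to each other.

10080

Treat {Cara, Omar} as one unit (2 internal orders) and seat the resulting 8 units around the table: (7)! circular arrangements.
So 2 × (7)! = 2 × 5040 = 10080.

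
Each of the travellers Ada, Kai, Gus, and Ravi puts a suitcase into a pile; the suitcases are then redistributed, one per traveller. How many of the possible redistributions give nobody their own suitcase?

This is the derangement count D_4: permutations of 4 items with no fixed point.
By inclusion–exclusion this is Σ_{j=0}^{4} (−1)^j C(4,j)·(4−j)!.
Computing: 24 − 24 + 12 − 4 + 1 = 9.

9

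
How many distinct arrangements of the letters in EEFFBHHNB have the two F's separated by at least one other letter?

Total arrangements of EEFFBHHNB: 9!/(2!·2!·2!·2!) = 22680.
Arrangements with the F's together: treat FF as one letter, giving (8)!/(2!·2!·2!) = 5040.
Hence 22680 − 5040 = 17640.

17640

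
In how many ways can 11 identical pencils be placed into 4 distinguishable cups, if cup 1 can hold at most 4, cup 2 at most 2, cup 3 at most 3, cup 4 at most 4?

10

Ignoring the caps, the number of non-negative solutions to x_1+…+x_4 = 11 is C(14,3) = 364.
Subtract solutions that violate a single cap (substitute x_i' = x_i − (cap_i+1)): x_1 ≥ 5 gives C(9,3) = 84; x_2 ≥ 3 gives C(11,3) = 165; x_3 ≥ 4 gives C(10,3) = 120; x_4 ≥ 5 gives C(9,3) = 84. Together 453.
Add back pairs where two caps are both exceeded: 20 + 10 + 4 + 35 + 20 + 10 = 99.
By inclusion–exclusion the count is 364 − 453 + 99 = 10.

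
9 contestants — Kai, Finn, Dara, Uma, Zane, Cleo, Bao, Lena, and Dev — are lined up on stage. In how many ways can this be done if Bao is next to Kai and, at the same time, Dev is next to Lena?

20160

Treat {Bao,Kai} as one block (2 orders) and {Dev,Lena} as another (2 orders).
That leaves 7 units to arrange: 2 × 2 × 7! = 4 × 5040 = 20160.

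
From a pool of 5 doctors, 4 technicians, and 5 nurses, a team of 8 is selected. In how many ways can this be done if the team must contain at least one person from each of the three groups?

Unrestricted: C(14,8) = 3003 ways to pick any 8 of the 14.
Selections missing a whole group: no doctors → C(9,8) = 9; no technicians → C(10,8) = 45; no nurses → C(9,8) = 9.
Add back selections omitting two groups (i.e. drawn from a single group): C(5,8) + C(4,8) + C(5,8) = 0.
By inclusion–exclusion: 3003 − 63 + 0 = 2940.

2940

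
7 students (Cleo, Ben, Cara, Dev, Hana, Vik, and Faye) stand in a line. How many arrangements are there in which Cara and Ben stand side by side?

Treat {Cara, Ben} as a single unit. There are 6 units to order, and the pair itself can be ordered 2 ways.
So the count is 2·(6)! = 1440.

1440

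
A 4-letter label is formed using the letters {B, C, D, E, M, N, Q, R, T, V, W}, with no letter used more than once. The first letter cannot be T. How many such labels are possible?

7200

The first letter has 11−1 = 10 choices (anything except T).
The remaining 3 letters are filled from the other 10 symbols without repetition: 10 × 9 × 8 = 720.
Total: 10 × 720 = 7200.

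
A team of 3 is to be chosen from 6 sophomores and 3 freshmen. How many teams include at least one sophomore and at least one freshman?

Total 3-person selections from all 9: C(9,3) = 84.
Selections missing a whole group: no sophomores → C(3,3) = 1; no freshmen → C(6,3) = 20.
Both groups omitted at once is impossible, so 84 − 21 = 63.

63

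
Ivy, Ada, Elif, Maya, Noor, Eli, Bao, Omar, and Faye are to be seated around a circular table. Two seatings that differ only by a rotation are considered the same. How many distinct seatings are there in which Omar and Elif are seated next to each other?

10080

Treat {Omar, Elif} as one unit (2 internal orders) and seat the resulting 8 units around the table: (7)! circular arrangements.
So 2 × (7)! = 2 × 5040 = 10080.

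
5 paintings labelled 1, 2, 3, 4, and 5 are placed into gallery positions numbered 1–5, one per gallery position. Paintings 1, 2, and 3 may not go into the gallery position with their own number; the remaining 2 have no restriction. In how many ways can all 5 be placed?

64

Let Aᵢ (for i ∈ {1, 2, 3}) be the placements that put painting i in its forbidden gallery position. Any j of these fix j positions, leaving (5−j)! ways to fill the rest, and there are C(3,j) ways to pick which j.
By inclusion–exclusion, the number of valid placements is Σ_{j=0}^{3} (−1)^j C(3,j)·(5−j)!.
Computing: 120 − 72 + 18 − 2 = 64.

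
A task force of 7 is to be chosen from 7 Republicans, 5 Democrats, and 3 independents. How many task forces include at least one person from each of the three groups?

Total 7-person selections from all 15: C(15,7) = 6435.
Selections missing a whole group: no Republicans → C(8,7) = 8; no Democrats → C(10,7) = 120; no independents → C(12,7) = 792.
Add back selections omitting two groups (i.e. drawn from a single group): C(7,7) + C(5,7) + C(3,7) = 1.
By inclusion–exclusion: 6435 − 920 + 1 = 5516.

5516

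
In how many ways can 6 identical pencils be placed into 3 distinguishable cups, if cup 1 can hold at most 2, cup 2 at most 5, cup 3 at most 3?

11

Ignoring the caps, the number of non-negative solutions to x_1+…+x_3 = 6 is C(8,2) = 28.
Subtract solutions that violate a single cap (substitute x_i' = x_i − (cap_i+1)): x_1 ≥ 3 gives C(5,2) = 10; x_2 ≥ 6 gives C(2,2) = 1; x_3 ≥ 4 gives C(4,2) = 6. Together 17.
No two caps can be exceeded simultaneously, so the pair terms are all 0.
By inclusion–exclusion the count is 28 − 17 + 0 = 11.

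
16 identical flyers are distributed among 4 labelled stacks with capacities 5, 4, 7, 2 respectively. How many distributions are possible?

Without the upper bounds there are C(19,3) = 969 ways to split 16 among 4 stacks.
Subtract solutions that violate a single cap (substitute x_i' = x_i − (cap_i+1)): x_1 ≥ 6 gives C(13,3) = 286; x_2 ≥ 5 gives C(14,3) = 364; x_3 ≥ 8 gives C(11,3) = 165; x_4 ≥ 3 gives C(16,3) = 560. Together 1375.
Add back pairs where two caps are both exceeded: 56 + 10 + 120 + 20 + 165 + 56 = 427.
Subtract triples: 0 + 10 + 0 + 1 = 11.
By inclusion–exclusion the count is 969 − 1375 + 427 − 11 = 10.

10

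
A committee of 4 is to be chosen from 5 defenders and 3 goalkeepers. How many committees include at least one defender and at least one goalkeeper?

With no constraint there are C(8,4) = 70 possible selections.
Selections missing a whole group: no defenders → C(3,4) = 0; no goalkeepers → C(5,4) = 5.
Both groups omitted at once is impossible, so 70 − 5 = 65.

65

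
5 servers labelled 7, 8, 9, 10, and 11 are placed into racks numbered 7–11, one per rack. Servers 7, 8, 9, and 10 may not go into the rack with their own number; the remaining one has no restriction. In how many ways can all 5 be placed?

53

Let Aᵢ (for 7 ≤ i ≤ 10) be the placements that put server i in its forbidden rack. Any j of these fix j positions, leaving (5−j)! ways to fill the rest, and there are C(4,j) ways to pick which j.
By inclusion–exclusion, the number of valid placements is Σ_{j=0}^{4} (−1)^j C(4,j)·(5−j)!.
Computing: 120 − 96 + 36 − 8 + 1 = 53.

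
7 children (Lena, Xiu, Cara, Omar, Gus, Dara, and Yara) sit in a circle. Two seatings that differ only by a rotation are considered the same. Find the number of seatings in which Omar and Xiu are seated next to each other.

Glue Omar and Xiu into a block (2 internal orders). Seating 6 units around a circle gives (5)! arrangements.
So 2 × (5)! = 2 × 120 = 240.

240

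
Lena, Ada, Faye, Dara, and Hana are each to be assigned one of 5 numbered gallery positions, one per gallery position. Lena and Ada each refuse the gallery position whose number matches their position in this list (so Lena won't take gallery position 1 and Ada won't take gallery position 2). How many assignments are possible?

Let Aᵢ (for i ∈ {1, 2}) be the placements that put person i in their forbidden gallery position. Any j of these fix j positions, leaving (5−j)! ways to fill the rest, and there are C(2,j) ways to pick which j.
By inclusion–exclusion, the number of valid placements is Σ_{j=0}^{2} (−1)^j C(2,j)·(5−j)!.
Computing: 120 − 48 + 6 = 78.

78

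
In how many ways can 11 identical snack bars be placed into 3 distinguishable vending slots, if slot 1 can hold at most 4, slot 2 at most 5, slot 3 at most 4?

6

Ignoring the caps, the number of non-negative solutions to x_1+…+x_3 = 11 is C(13,2) = 78.
Subtract solutions that violate a single cap (substitute x_i' = x_i − (cap_i+1)): x_1 ≥ 5 gives C(8,2) = 28; x_2 ≥ 6 gives C(7,2) = 21; x_3 ≥ 5 gives C(8,2) = 28. Together 77.
Add back pairs where two caps are both exceeded: 1 + 3 + 1 = 5.
By inclusion–exclusion the count is 78 − 77 + 5 = 6.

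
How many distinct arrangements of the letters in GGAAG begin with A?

Fix A in the first position and arrange the remaining 4 letters.
Those 4 letters have G appearing 3 times, giving (4)!/(3!) = 4.

4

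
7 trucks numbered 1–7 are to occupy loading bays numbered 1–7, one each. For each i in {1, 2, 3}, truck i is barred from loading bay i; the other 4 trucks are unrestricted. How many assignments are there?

3216

Let Aᵢ (for i ∈ {1, 2, 3}) be the placements that put truck i in its forbidden loading bay. Any j of these fix j positions, leaving (7−j)! ways to fill the rest, and there are C(3,j) ways to pick which j.
By inclusion–exclusion, the number of valid placements is Σ_{j=0}^{3} (−1)^j C(3,j)·(7−j)!.
Computing: 5040 − 2160 + 360 − 24 = 3216.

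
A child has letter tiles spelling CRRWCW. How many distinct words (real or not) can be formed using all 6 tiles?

90

CRRWCW has 6 letters with C appearing twice, R appearing twice, and W appearing twice.
So there are 6! / (2!·2!·2!) = 90 distinguishable arrangements.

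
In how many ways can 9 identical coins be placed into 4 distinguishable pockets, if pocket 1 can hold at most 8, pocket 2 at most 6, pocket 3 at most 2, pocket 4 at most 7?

121

Ignoring the caps, the number of non-negative solutions to x_1+…+x_4 = 9 is C(12,3) = 220.
Subtract solutions that violate a single cap (substitute x_i' = x_i − (cap_i+1)): x_1 ≥ 9 gives C(3,3) = 1; x_2 ≥ 7 gives C(5,3) = 10; x_3 ≥ 3 gives C(9,3) = 84; x_4 ≥ 8 gives C(4,3) = 4. Together 99.
No two caps can be exceeded simultaneously, so the pair terms are all 0.
By inclusion–exclusion the count is 220 − 99 + 0 = 121.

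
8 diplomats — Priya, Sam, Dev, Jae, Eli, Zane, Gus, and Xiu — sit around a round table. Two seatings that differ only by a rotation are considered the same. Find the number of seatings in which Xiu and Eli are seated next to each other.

Glue Xiu and Eli into a block (2 internal orders). Seating 7 units around a circle gives (6)! arrangements.
So 2 × (6)! = 2 × 720 = 1440.

1440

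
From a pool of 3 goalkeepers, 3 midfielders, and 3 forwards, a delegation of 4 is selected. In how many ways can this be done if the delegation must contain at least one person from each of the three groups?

81

Unrestricted: C(9,4) = 126 ways to pick any 4 of the 9.
Subtract selections that omit an entire group: no goalkeepers → C(6,4) = 15; no midfielders → C(6,4) = 15; no forwards → C(6,4) = 15.
Add back selections omitting two groups (i.e. drawn from a single group): C(3,4) + C(3,4) + C(3,4) = 0.
By inclusion–exclusion: 126 − 45 + 0 = 81.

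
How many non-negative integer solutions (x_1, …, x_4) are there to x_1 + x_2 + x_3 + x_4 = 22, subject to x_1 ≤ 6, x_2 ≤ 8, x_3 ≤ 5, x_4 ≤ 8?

56

Without the upper bounds there are C(25,3) = 2300 ways to split 22 among 4 variables.
Subtract solutions that violate a single cap (substitute x_i' = x_i − (cap_i+1)): x_1 ≥ 7 gives C(18,3) = 816; x_2 ≥ 9 gives C(16,3) = 560; x_3 ≥ 6 gives C(19,3) = 969; x_4 ≥ 9 gives C(16,3) = 560. Together 2905.
Add back pairs where two caps are both exceeded: 84 + 220 + 84 + 120 + 35 + 120 = 663.
Subtract triples: 1 + 0 + 1 + 0 = 2.
By inclusion–exclusion the count is 2300 − 2905 + 663 − 2 = 56.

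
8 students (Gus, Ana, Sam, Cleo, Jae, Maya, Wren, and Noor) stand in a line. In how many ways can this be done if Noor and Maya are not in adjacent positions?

30240

Of the 8! = 40320 arrangements, those with Noor and Maya adjacent number 2 × 7! = 10080 (treat the pair as a block with 2 internal orders).
So 40320 − 10080 = 30240 arrangements keep them apart.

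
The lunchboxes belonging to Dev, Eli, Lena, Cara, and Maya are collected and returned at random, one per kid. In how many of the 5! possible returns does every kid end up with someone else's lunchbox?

Let Aᵢ be the assignments in which kid i gets their own lunchbox. We want the size of the complement of A₁∪…∪A_5.
By inclusion–exclusion this is Σ_{j=0}^{5} (−1)^j C(5,j)·(5−j)!.
Computing: 120 − 120 + 60 − 20 + 5 − 1 = 44.

44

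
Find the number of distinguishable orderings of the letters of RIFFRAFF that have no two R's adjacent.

630

There are 8!/(4!·2!) = 840 arrangements of RIFFRAFF in total.
If the two R's are adjacent, glue them into one block, leaving 7 items to arrange: (7)!/(4!) = 210 ways.
Subtracting, 840 − 210 = 630 arrangements keep the R's apart.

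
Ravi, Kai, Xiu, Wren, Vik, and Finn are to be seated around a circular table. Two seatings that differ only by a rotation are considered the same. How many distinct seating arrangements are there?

Fix one person's seat to break rotational symmetry; the remaining 5 people can be arranged in (5)! = 120 ways.

120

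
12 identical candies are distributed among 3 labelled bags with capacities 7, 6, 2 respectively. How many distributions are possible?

By stars and bars, unrestricted non-negative solutions to x_1+…+x_3 = 12 number C(12+2,2) = 91.
Subtract solutions that violate a single cap (substitute x_i' = x_i − (cap_i+1)): x_1 ≥ 8 gives C(6,2) = 15; x_2 ≥ 7 gives C(7,2) = 21; x_3 ≥ 3 gives C(11,2) = 55. Together 91.
Add back pairs where two caps are both exceeded: 0 + 3 + 6 = 9.
By inclusion–exclusion the count is 91 − 91 + 9 = 9.

9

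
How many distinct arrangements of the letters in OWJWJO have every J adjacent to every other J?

30

Treat the 2 copies of J as a single block. The multiset to arrange is then {JJ, O, O, W, W}, 5 items in all.
That gives (5)!/(2!·2!) = 30 arrangements.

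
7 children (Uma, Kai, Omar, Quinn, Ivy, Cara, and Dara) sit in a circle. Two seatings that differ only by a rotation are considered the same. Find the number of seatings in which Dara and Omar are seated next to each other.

240

Treat {Dara, Omar} as one unit (2 internal orders) and seat the resulting 6 units around the table: (5)! circular arrangements.
So 2 × (5)! = 2 × 120 = 240.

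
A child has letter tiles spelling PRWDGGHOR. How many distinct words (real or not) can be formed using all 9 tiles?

Letter multiplicities in PRWDGGHOR: D×1, G×2, H×1, O×1, P×1, R×2, W×1.
So there are 9! / (2!·2!) = 90720 distinguishable arrangements.

90720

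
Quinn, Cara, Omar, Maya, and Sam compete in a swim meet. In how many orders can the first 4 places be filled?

120

This is an ordered selection of 4 from 5: P(5,4).
That gives 5 × 4 × 3 × 2 = 120.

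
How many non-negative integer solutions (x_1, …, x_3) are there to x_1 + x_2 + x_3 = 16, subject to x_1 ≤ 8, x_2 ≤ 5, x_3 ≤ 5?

By stars and bars, unrestricted non-negative solutions to x_1+…+x_3 = 16 number C(16+2,2) = 153.
Subtract solutions that violate a single cap (substitute x_i' = x_i − (cap_i+1)): x_1 ≥ 9 gives C(9,2) = 36; x_2 ≥ 6 gives C(12,2) = 66; x_3 ≥ 6 gives C(12,2) = 66. Together 168.
Add back pairs where two caps are both exceeded: 3 + 3 + 15 = 21.
By inclusion–exclusion the count is 153 − 168 + 21 = 6.

6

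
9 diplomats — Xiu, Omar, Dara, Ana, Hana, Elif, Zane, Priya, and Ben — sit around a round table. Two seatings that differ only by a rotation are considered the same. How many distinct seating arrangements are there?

Fix one person's seat to break rotational symmetry; the remaining 8 people can be arranged in (8)! = 40320 ways.

40320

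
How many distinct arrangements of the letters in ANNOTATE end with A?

Fix A in the last position and arrange the remaining 7 letters.
Those 7 letters have N appearing twice and T appearing twice, giving (7)!/(2!·2!) = 1260.

1260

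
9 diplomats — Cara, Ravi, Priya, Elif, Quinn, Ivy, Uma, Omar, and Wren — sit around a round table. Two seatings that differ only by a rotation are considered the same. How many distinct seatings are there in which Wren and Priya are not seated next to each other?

30240

All circular seatings of 9 people number (8)! = 40320.
Seatings with Wren beside Priya: treat them as a block with 2 internal orders, giving 2 × (7)! = 10080.
Subtracting, 40320 − 10080 = 30240.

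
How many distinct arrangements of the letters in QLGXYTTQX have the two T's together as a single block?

Treat the 2 copies of T as a single block. The multiset to arrange is then {TT, G, L, Q, Q, X, X, Y}, 8 items in all.
That gives (8)!/(2!·2!) = 10080 arrangements.

10080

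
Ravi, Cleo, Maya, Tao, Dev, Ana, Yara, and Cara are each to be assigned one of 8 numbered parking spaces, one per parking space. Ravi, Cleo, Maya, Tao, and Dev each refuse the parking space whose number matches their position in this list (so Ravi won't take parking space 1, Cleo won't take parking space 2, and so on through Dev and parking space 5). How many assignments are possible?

21234

Let Aᵢ (for 1 ≤ i ≤ 5) be the placements that put person i in their forbidden parking space. Any j of these fix j positions, leaving (8−j)! ways to fill the rest, and there are C(5,j) ways to pick which j.
By inclusion–exclusion, the number of valid placements is Σ_{j=0}^{5} (−1)^j C(5,j)·(8−j)!.
Computing: 40320 − 25200 + 7200 − 1200 + 120 − 6 = 21234.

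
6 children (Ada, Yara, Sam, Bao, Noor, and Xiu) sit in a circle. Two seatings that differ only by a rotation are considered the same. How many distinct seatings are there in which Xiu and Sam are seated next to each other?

48

Treat {Xiu, Sam} as one unit (2 internal orders) and seat the resulting 5 units around the table: (4)! circular arrangements.
So 2 × (4)! = 2 × 24 = 48.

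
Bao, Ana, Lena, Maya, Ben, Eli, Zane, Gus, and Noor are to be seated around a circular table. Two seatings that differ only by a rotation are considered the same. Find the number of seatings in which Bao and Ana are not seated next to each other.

30240

All circular seatings of 9 people number (8)! = 40320.
Those with Bao next to Ana: fuse the pair into one unit and seat 8 units around a circle — 2·(7)! = 10080.
Subtracting, 40320 − 10080 = 30240.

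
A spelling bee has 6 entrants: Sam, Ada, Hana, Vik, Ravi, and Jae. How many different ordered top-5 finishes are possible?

720

This is an ordered selection of 5 from 6: P(6,5).
That gives 6 × 5 × 4 × 3 × 2 = 720.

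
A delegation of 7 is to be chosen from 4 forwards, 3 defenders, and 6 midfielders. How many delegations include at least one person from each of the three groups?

Total 7-person selections from all 13: C(13,7) = 1716.
Selections missing a whole group: no forwards → C(9,7) = 36; no defenders → C(10,7) = 120; no midfielders → C(7,7) = 1.
Add back selections omitting two groups (i.e. drawn from a single group): C(4,7) + C(3,7) + C(6,7) = 0.
By inclusion–exclusion: 1716 − 157 + 0 = 1559.

1559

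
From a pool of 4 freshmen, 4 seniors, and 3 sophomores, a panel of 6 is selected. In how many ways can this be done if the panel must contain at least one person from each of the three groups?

With no constraint there are C(11,6) = 462 possible selections.
Subtract selections that omit an entire group: no freshmen → C(7,6) = 7; no seniors → C(7,6) = 7; no sophomores → C(8,6) = 28.
Add back selections omitting two groups (i.e. drawn from a single group): C(4,6) + C(4,6) + C(3,6) = 0.
By inclusion–exclusion: 462 − 42 + 0 = 420.

420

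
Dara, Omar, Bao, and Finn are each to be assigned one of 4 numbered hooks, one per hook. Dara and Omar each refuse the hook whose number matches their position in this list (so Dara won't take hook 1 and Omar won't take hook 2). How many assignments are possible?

Let Aᵢ (for i ∈ {1, 2}) be the placements that put person i in their forbidden hook. Any j of these fix j positions, leaving (4−j)! ways to fill the rest, and there are C(2,j) ways to pick which j.
By inclusion–exclusion, the number of valid placements is Σ_{j=0}^{2} (−1)^j C(2,j)·(4−j)!.
Computing: 24 − 12 + 2 = 14.

14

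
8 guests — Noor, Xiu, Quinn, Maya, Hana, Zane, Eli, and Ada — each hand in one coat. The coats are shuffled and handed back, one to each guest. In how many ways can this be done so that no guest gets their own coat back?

This is the derangement count D_8: permutations of 8 items with no fixed point.
By inclusion–exclusion this is Σ_{j=0}^{8} (−1)^j C(8,j)·(8−j)!.
Computing: 40320 − 40320 + 20160 − 6720 + 1680 − 336 + 56 − 8 + 1 = 14833.

14833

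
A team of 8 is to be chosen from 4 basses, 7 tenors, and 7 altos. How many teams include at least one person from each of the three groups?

40425

Total 8-person selections from all 18: C(18,8) = 43758.
Selections missing a whole group: no basses → C(14,8) = 3003; no tenors → C(11,8) = 165; no altos → C(11,8) = 165.
Add back selections omitting two groups (i.e. drawn from a single group): C(4,8) + C(7,8) + C(7,8) = 0.
By inclusion–exclusion: 43758 − 3333 + 0 = 40425.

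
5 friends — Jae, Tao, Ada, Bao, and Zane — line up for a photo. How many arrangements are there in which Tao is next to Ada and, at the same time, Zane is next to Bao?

24

Treat {Tao,Ada} as one block (2 orders) and {Zane,Bao} as another (2 orders).
That leaves 3 units to arrange: 2 × 2 × 3! = 4 × 6 = 24.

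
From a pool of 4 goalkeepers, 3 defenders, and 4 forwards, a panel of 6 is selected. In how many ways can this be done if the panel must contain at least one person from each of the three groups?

Unrestricted: C(11,6) = 462 ways to pick any 6 of the 11.
Subtract selections that omit an entire group: no goalkeepers → C(7,6) = 7; no defenders → C(8,6) = 28; no forwards → C(7,6) = 7.
Add back selections omitting two groups (i.e. drawn from a single group): C(4,6) + C(3,6) + C(4,6) = 0.
By inclusion–exclusion: 462 − 42 + 0 = 420.

420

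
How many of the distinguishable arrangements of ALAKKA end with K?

20

With the last slot taken by K, it remains to arrange the other 5 letters (ALAKA).
Those 5 letters have A appearing 3 times, giving (5)!/(3!) = 20.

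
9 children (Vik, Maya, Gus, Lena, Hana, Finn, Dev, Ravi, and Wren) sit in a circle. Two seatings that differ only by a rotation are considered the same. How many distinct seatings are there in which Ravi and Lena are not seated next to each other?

Without the restriction there are (8)! = 40320 seatings.
Seatings with Ravi beside Lena: treat them as a block with 2 internal orders, giving 2 × (7)! = 10080.
Subtracting, 40320 − 10080 = 30240.

30240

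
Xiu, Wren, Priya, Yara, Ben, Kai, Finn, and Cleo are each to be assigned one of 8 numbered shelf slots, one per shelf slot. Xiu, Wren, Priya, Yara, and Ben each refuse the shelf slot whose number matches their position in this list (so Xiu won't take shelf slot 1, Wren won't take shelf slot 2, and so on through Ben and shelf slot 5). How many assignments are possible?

Let Aᵢ (for 1 ≤ i ≤ 5) be the placements that put person i in their forbidden shelf slot. Any j of these fix j positions, leaving (8−j)! ways to fill the rest, and there are C(5,j) ways to pick which j.
By inclusion–exclusion, the number of valid placements is Σ_{j=0}^{5} (−1)^j C(5,j)·(8−j)!.
Computing: 40320 − 25200 + 7200 − 1200 + 120 − 6 = 21234.

21234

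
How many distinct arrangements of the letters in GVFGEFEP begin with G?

1260

With the first slot taken by G, it remains to arrange the other 7 letters (VFGEFEP).
Those 7 letters have E appearing twice and F appearing twice, giving (7)!/(2!·2!) = 1260.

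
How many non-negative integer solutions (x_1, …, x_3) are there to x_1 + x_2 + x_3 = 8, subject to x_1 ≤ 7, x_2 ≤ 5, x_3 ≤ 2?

17

Ignoring the caps, the number of non-negative solutions to x_1+…+x_3 = 8 is C(10,2) = 45.
Subtract solutions that violate a single cap (substitute x_i' = x_i − (cap_i+1)): x_1 ≥ 8 gives C(2,2) = 1; x_2 ≥ 6 gives C(4,2) = 6; x_3 ≥ 3 gives C(7,2) = 21. Together 28.
No two caps can be exceeded simultaneously, so the pair terms are all 0.
By inclusion–exclusion the count is 45 − 28 + 0 = 17.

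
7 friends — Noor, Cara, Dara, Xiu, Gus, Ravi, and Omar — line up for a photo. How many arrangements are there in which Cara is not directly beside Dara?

Of the 7! = 5040 arrangements, those with Cara and Dara adjacent number 2 × 6! = 1440 (treat the pair as a block with 2 internal orders).
So 5040 − 1440 = 3600 arrangements keep them apart.

3600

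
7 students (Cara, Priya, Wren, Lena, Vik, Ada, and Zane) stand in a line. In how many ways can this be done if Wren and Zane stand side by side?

Place the 5 others and the Wren-Zane pair as 6 objects in a line; the pair has 2 internal arrangements.
That gives 2 × 6! = 2 × 720 = 1440.

1440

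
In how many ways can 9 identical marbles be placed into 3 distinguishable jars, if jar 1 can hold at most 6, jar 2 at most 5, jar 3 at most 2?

By stars and bars, unrestricted non-negative solutions to x_1+…+x_3 = 9 number C(9+2,2) = 55.
Subtract solutions that violate a single cap (substitute x_i' = x_i − (cap_i+1)): x_1 ≥ 7 gives C(4,2) = 6; x_2 ≥ 6 gives C(5,2) = 10; x_3 ≥ 3 gives C(8,2) = 28. Together 44.
Add back pairs where two caps are both exceeded: 0 + 0 + 1 = 1.
By inclusion–exclusion the count is 55 − 44 + 1 = 12.

12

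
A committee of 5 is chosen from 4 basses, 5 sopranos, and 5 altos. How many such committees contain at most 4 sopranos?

Split by how many sopranos are chosen (0 through 4).
Sum: C(5,0)·C(9,5) + C(5,1)·C(9,4) + C(5,2)·C(9,3) + C(5,3)·C(9,2) + C(5,4)·C(9,1) = 126 + 630 + 840 + 360 + 45 = 2001.

2001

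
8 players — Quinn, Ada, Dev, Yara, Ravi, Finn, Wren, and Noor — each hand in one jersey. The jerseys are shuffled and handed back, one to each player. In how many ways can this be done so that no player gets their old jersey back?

This is the derangement count D_8: permutations of 8 items with no fixed point.
By inclusion–exclusion this is Σ_{j=0}^{8} (−1)^j C(8,j)·(8−j)!.
Computing: 40320 − 40320 + 20160 − 6720 + 1680 − 336 + 56 − 8 + 1 = 14833.

14833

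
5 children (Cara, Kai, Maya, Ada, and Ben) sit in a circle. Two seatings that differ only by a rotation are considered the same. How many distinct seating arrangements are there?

Seat Cara anywhere (absorbing the rotational symmetry), then permute the other 4: (4)! = 24.

24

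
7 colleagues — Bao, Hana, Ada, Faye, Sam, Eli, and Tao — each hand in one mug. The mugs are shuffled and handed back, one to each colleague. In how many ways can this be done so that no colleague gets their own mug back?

1854

Count assignments avoiding every fixed point. For any j of the 7 colleagues fixed to their own mug, the other 7−j can be arranged in (7−j)! ways.
By inclusion–exclusion this is Σ_{j=0}^{7} (−1)^j C(7,j)·(7−j)!.
Computing: 5040 − 5040 + 2520 − 840 + 210 − 42 + 7 − 1 = 1854.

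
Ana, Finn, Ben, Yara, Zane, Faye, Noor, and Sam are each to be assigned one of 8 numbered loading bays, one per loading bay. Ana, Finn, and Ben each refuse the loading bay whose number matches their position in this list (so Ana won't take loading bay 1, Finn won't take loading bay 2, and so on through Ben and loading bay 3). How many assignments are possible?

Let Aᵢ (for i ∈ {1, 2, 3}) be the placements that put person i in their forbidden loading bay. Any j of these fix j positions, leaving (8−j)! ways to fill the rest, and there are C(3,j) ways to pick which j.
By inclusion–exclusion, the number of valid placements is Σ_{j=0}^{3} (−1)^j C(3,j)·(8−j)!.
Computing: 40320 − 15120 + 2160 − 120 = 27240.

27240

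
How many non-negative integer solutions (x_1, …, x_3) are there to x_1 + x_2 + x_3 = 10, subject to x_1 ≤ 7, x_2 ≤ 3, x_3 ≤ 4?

By stars and bars, unrestricted non-negative solutions to x_1+…+x_3 = 10 number C(10+2,2) = 66.
Subtract solutions that violate a single cap (substitute x_i' = x_i − (cap_i+1)): x_1 ≥ 8 gives C(4,2) = 6; x_2 ≥ 4 gives C(8,2) = 28; x_3 ≥ 5 gives C(7,2) = 21. Together 55.
Add back pairs where two caps are both exceeded: 0 + 0 + 3 = 3.
By inclusion–exclusion the count is 66 − 55 + 3 = 14.

14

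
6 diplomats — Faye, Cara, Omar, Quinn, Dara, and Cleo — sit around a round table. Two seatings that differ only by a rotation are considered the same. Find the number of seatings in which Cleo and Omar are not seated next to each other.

72

All circular seatings of 6 people number (5)! = 120.
Seatings with Cleo beside Omar: treat them as a block with 2 internal orders, giving 2 × (4)! = 48.
Subtracting, 120 − 48 = 72.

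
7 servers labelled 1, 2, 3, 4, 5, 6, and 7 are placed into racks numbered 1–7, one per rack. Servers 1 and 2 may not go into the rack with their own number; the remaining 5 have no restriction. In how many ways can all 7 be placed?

3720

Let Aᵢ (for i ∈ {1, 2}) be the placements that put server i in its forbidden rack. Any j of these fix j positions, leaving (7−j)! ways to fill the rest, and there are C(2,j) ways to pick which j.
By inclusion–exclusion, the number of valid placements is Σ_{j=0}^{2} (−1)^j C(2,j)·(7−j)!.
Computing: 5040 − 1440 + 120 = 3720.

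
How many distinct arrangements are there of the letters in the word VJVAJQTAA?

VJVAJQTAA has 9 letters with A appearing 3 times, J appearing twice, and V appearing twice.
Dividing 9! = 362880 by 3!·2!·2! = 24 for the repeated letters gives 15120.

15120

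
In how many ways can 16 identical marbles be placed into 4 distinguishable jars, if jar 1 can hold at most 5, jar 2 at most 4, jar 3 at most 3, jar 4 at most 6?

Without the upper bounds there are C(19,3) = 969 ways to split 16 among 4 jars.
Subtract solutions that violate a single cap (substitute x_i' = x_i − (cap_i+1)): x_1 ≥ 6 gives C(13,3) = 286; x_2 ≥ 5 gives C(14,3) = 364; x_3 ≥ 4 gives C(15,3) = 455; x_4 ≥ 7 gives C(12,3) = 220. Together 1325.
Add back pairs where two caps are both exceeded: 56 + 84 + 20 + 120 + 35 + 56 = 371.
Subtract triples: 4 + 0 + 0 + 1 = 5.
By inclusion–exclusion the count is 969 − 1325 + 371 − 5 = 10.

10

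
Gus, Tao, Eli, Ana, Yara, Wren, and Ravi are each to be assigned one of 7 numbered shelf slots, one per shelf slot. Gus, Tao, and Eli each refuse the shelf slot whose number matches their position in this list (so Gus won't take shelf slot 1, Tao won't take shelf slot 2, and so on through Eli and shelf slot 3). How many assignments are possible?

Let Aᵢ (for i ∈ {1, 2, 3}) be the placements that put person i in their forbidden shelf slot. Any j of these fix j positions, leaving (7−j)! ways to fill the rest, and there are C(3,j) ways to pick which j.
By inclusion–exclusion, the number of valid placements is Σ_{j=0}^{3} (−1)^j C(3,j)·(7−j)!.
Computing: 5040 − 2160 + 360 − 24 = 3216.

3216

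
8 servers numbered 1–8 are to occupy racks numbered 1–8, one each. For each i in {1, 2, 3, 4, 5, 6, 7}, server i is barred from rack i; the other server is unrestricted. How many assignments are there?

Let Aᵢ (for 1 ≤ i ≤ 7) be the placements that put server i in its forbidden rack. Any j of these fix j positions, leaving (8−j)! ways to fill the rest, and there are C(7,j) ways to pick which j.
By inclusion–exclusion, the number of valid placements is Σ_{j=0}^{7} (−1)^j C(7,j)·(8−j)!.
Computing: 40320 − 35280 + 15120 − 4200 + 840 − 126 + 14 − 1 = 16687.

16687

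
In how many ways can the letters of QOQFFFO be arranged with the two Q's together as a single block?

60

Treat the 2 copies of Q as a single block. The multiset to arrange is then {QQ, F, F, F, O, O}, 6 items in all.
That gives (6)!/(3!·2!) = 60 arrangements.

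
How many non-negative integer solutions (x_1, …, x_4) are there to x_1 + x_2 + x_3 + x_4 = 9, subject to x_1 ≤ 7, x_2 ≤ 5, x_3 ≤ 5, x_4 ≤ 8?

Without the upper bounds there are C(12,3) = 220 ways to split 9 among 4 variables.
Subtract solutions that violate a single cap (substitute x_i' = x_i − (cap_i+1)): x_1 ≥ 8 gives C(4,3) = 4; x_2 ≥ 6 gives C(6,3) = 20; x_3 ≥ 6 gives C(6,3) = 20; x_4 ≥ 9 gives C(3,3) = 1. Together 45.
No two caps can be exceeded simultaneously, so the pair terms are all 0.
By inclusion–exclusion the count is 220 − 45 + 0 = 175.

175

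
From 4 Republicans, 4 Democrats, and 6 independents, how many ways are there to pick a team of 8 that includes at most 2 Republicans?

Split by how many Republicans are chosen (0 through 2).
Sum: C(4,0)·C(10,8) + C(4,1)·C(10,7) + C(4,2)·C(10,6) = 45 + 480 + 1260 = 1785.

1785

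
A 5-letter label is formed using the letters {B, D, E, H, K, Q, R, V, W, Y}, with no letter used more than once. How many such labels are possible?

30240

With no repetition, fill the 5 letters in order: 10 choices, then 9, down to 6.
That product is 10 × 9 × 8 × 7 × 6 = 30240.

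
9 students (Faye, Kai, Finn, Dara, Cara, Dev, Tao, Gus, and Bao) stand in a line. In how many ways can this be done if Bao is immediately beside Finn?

Glue Bao and Finn into one block (2 internal orders), leaving 8 units to arrange in a row.
That gives 2 × 8! = 2 × 40320 = 80640.

80640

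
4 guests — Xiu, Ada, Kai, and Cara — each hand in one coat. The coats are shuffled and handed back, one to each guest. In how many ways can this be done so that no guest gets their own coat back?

9

This is the derangement count D_4: permutations of 4 items with no fixed point.
By inclusion–exclusion this is Σ_{j=0}^{4} (−1)^j C(4,j)·(4−j)!.
Computing: 24 − 24 + 12 − 4 + 1 = 9.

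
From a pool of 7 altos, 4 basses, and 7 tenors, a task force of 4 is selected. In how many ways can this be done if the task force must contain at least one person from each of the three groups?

1470

With no constraint there are C(18,4) = 3060 possible selections.
Subtract selections that omit an entire group: no altos → C(11,4) = 330; no basses → C(14,4) = 1001; no tenors → C(11,4) = 330.
Add back selections omitting two groups (i.e. drawn from a single group): C(7,4) + C(4,4) + C(7,4) = 71.
By inclusion–exclusion: 3060 − 1661 + 71 = 1470.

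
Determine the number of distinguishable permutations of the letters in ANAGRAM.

840

ANAGRAM has 7 letters with A appearing 3 times.
So there are 7! / (3!) = 840 distinguishable arrangements.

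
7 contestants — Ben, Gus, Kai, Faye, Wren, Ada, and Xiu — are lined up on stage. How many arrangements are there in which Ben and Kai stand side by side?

1440

Treat {Ben, Kai} as a single unit. There are 6 units to order, and the pair itself can be ordered 2 ways.
That gives 2 × 6! = 2 × 720 = 1440.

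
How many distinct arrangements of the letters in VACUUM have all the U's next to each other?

Treat the 2 copies of U as a single block. The multiset to arrange is then {UU, A, C, M, V}, 5 items in all.
All 5 items are distinct, so there are (5)! = 120 arrangements.

120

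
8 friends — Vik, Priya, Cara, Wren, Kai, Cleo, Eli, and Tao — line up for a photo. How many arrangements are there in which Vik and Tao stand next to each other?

Glue Vik and Tao into one block (2 internal orders), leaving 7 units to arrange in a row.
That gives 2 × 7! = 2 × 5040 = 10080.

10080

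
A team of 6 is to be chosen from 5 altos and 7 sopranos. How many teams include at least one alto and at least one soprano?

917

With no constraint there are C(12,6) = 924 possible selections.
Subtract selections that omit an entire group: no altos → C(7,6) = 7; no sopranos → C(5,6) = 0.
Both groups omitted at once is impossible, so 924 − 7 = 917.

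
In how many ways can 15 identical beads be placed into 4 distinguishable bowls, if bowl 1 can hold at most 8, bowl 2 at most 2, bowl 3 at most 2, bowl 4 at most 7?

By stars and bars, unrestricted non-negative solutions to x_1+…+x_4 = 15 number C(15+3,3) = 816.
Subtract solutions that violate a single cap (substitute x_i' = x_i − (cap_i+1)): x_1 ≥ 9 gives C(9,3) = 84; x_2 ≥ 3 gives C(15,3) = 455; x_3 ≥ 3 gives C(15,3) = 455; x_4 ≥ 8 gives C(10,3) = 120. Together 1114.
Add back pairs where two caps are both exceeded: 20 + 20 + 0 + 220 + 35 + 35 = 330.
Subtract triples: 1 + 0 + 0 + 4 = 5.
By inclusion–exclusion the count is 816 − 1114 + 330 − 5 = 27.

27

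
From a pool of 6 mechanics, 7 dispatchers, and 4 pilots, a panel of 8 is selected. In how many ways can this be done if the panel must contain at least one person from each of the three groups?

22813

Unrestricted: C(17,8) = 24310 ways to pick any 8 of the 17.
Selections missing a whole group: no mechanics → C(11,8) = 165; no dispatchers → C(10,8) = 45; no pilots → C(13,8) = 1287.
Add back selections omitting two groups (i.e. drawn from a single group): C(6,8) + C(7,8) + C(4,8) = 0.
By inclusion–exclusion: 24310 − 1497 + 0 = 22813.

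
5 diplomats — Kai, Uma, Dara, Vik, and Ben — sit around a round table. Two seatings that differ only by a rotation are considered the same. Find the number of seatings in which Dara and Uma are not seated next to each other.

All circular seatings of 5 people number (4)! = 24.
Seatings with Dara beside Uma: treat them as a block with 2 internal orders, giving 2 × (3)! = 12.
Subtracting, 24 − 12 = 12.

12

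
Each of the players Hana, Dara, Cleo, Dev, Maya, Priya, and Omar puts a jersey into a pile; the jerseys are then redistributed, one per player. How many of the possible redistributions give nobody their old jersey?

1854

This is the derangement count D_7: permutations of 7 items with no fixed point.
By inclusion–exclusion this is Σ_{j=0}^{7} (−1)^j C(7,j)·(7−j)!.
Computing: 5040 − 5040 + 2520 − 840 + 210 − 42 + 7 − 1 = 1854.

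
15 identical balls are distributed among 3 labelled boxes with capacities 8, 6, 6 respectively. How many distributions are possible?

Ignoring the caps, the number of non-negative solutions to x_1+…+x_3 = 15 is C(17,2) = 136.
Subtract solutions that violate a single cap (substitute x_i' = x_i − (cap_i+1)): x_1 ≥ 9 gives C(8,2) = 28; x_2 ≥ 7 gives C(10,2) = 45; x_3 ≥ 7 gives C(10,2) = 45. Together 118.
Add back pairs where two caps are both exceeded: 0 + 0 + 3 = 3.
By inclusion–exclusion the count is 136 − 118 + 3 = 21.

21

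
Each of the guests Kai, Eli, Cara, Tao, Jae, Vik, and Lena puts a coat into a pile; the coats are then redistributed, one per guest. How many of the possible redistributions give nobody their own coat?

1854

Let Aᵢ be the assignments in which guest i gets their own coat. We want the size of the complement of A₁∪…∪A_7.
By inclusion–exclusion this is Σ_{j=0}^{7} (−1)^j C(7,j)·(7−j)!.
Computing: 5040 − 5040 + 2520 − 840 + 210 − 42 + 7 − 1 = 1854.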